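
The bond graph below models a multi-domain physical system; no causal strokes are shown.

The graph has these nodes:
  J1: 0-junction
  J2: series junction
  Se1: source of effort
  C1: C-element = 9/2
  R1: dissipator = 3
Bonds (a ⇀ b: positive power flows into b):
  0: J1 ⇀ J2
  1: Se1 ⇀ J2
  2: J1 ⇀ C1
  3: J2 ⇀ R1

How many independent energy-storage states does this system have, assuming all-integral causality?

bond 1 |J2  (Se1 (Se) sets effort on bond)
bond 2 |J1  (C1 outputs effort q/C1)
bond 0 |J2  (0-jn J1 has e-setter on 2)
bond 3 |R1  (J2: last free bond brings flow in)

1  (C1 all integral)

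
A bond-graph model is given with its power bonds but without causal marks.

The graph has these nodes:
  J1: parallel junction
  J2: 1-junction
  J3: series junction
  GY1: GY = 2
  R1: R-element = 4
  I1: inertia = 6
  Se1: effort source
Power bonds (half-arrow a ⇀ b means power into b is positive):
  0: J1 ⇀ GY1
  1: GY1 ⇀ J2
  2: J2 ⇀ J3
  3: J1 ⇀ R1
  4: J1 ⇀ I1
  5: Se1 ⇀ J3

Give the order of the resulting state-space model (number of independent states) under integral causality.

1  (I1 all integral)

β5 stroke→J3  (Se1 (Se) sets effort on bond)
β2 stroke→J2  (only one flow-in slot at J3)
β1 stroke→GY1  (only one flow-in slot at J2)
β0 stroke→GY1  (GY1 both-in/both-out from 1)
β4 stroke→I1  (prefer integral on I1)
β3 stroke→J1  (closing 0-jn rule on J1)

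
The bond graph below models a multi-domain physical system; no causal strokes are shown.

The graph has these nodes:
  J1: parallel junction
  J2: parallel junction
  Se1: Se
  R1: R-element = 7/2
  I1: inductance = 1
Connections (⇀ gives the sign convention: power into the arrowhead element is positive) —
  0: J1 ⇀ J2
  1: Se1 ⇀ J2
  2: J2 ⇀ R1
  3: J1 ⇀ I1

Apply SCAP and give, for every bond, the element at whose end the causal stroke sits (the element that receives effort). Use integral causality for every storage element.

β1 stroke→J2  (Se1 fixes effort; stroke away)
β0 stroke→J1  (0-jn J2 has e-setter on 1)
β2 stroke→R1  (0-jn J2 has e-setter on 1)
β3 stroke→I1  (J1 effort already set via bond 0)

b0 stroke→J1
b1 stroke→J2
b2 stroke→R1
b3 stroke→I1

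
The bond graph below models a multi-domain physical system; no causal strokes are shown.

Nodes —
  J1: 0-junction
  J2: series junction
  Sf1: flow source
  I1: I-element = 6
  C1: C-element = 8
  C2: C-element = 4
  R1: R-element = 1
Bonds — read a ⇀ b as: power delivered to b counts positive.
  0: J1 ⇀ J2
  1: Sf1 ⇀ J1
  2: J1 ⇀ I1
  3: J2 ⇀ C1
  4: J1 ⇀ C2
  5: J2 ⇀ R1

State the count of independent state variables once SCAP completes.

b1 →Sf1  (Sf1 (Sf) sets flow on bond)
b2 →I1  (I1 outputs flow p/I1)
b3 →J2  (C1: C, integral causality)
b4 →J1  (C2 outputs effort q/C2)
b0 →J2  (common-e at J1 fixed by 4)
b5 →R1  (J2 needs exactly one f-in)

3  (C1, C2, I1 all integral)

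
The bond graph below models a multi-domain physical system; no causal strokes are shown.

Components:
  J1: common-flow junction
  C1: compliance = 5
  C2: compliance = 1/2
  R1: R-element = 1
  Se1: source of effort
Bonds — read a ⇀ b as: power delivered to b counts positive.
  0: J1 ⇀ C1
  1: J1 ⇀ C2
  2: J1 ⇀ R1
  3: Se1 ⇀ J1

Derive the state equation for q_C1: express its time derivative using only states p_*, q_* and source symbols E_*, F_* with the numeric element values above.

bond 3 stroke at J1  (Se1 fixes effort; stroke away)
bond 0 stroke at J1  (prefer integral on C1)
bond 1 stroke at J1  (C2: C, integral causality)
bond 2 stroke at R1  (J1: last free bond brings flow in)

dq_C1/dt = E_Se1 - q_C1/5 - 2*q_C2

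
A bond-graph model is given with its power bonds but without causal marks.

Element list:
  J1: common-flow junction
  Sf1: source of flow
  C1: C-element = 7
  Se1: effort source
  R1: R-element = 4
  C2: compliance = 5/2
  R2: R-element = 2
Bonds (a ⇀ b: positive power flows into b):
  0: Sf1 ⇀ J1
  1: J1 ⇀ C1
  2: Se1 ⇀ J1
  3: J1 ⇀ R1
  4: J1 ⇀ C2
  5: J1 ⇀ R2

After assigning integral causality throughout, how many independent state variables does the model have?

bond 0 |Sf1  (Sf1 fixes flow; stroke at Sf1)
bond 2 |J1  (Se1 fixes effort; stroke away)
bond 1 |J1  (common-f at J1 fixed by 0)
bond 3 |J1  (J1 flow already set via bond 0)
bond 4 |J1  (1-jn J1 has f-setter on 0)
bond 5 |J1  (common-f at J1 fixed by 0)

2  (C1, C2 all integral)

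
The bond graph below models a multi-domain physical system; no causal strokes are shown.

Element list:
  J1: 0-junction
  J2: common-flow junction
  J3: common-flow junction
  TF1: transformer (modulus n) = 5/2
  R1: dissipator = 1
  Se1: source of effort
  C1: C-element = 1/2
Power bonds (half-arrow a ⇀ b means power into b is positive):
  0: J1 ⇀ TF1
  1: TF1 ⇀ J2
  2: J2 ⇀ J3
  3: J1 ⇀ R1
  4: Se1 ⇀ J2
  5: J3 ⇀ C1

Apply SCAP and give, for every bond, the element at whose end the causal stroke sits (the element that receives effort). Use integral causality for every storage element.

b4 |J2  (source Se1 imposes e)
b5 |J3  (C1 outputs effort q/C1)
b2 |J2  (only one flow-in slot at J3)
b1 |TF1  (closing 1-jn rule on J2)
b0 |J1  (TF1 one-in-one-out from 1)
b3 |R1  (J1 effort already set via bond 0)

#0 |J1
#1 |TF1
#2 |J2
#3 |R1
#4 |J2
#5 |J3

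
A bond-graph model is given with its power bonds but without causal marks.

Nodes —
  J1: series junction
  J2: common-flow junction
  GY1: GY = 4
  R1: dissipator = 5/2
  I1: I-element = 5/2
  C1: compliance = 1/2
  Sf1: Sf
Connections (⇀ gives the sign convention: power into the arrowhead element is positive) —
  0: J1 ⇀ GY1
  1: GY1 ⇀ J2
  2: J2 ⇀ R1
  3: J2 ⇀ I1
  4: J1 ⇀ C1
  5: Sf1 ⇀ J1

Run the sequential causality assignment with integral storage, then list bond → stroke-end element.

b0 |J1
b1 |J2
b2 |J2
b3 |I1
b4 |J1
b5 |Sf1

#5 stroke at Sf1  (Sf1 (Sf) sets flow on bond)
#0 stroke at J1  (common-f at J1 fixed by 5)
#4 stroke at J1  (J1 flow already set via bond 5)
#1 stroke at J2  (through GY1, causality inverts; strokes same side of GY1)
#3 stroke at I1  (prefer integral on I1)
#2 stroke at J2  (J2 flow already set via bond 3)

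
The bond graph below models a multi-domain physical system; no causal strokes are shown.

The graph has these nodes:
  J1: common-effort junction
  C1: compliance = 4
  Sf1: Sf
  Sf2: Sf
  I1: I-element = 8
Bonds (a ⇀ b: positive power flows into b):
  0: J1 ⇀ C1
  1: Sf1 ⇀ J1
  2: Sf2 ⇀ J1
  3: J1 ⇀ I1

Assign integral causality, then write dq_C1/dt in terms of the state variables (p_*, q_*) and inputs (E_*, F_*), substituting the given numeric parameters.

b1 →Sf1  (Sf1 (Sf) sets flow on bond)
b2 →Sf2  (Sf2 (Sf) sets flow on bond)
b0 →J1  (C1: C, integral causality)
b3 →I1  (0-jn J1 has e-setter on 0)

dq_C1/dt = F_Sf1 + F_Sf2 - p_I1/8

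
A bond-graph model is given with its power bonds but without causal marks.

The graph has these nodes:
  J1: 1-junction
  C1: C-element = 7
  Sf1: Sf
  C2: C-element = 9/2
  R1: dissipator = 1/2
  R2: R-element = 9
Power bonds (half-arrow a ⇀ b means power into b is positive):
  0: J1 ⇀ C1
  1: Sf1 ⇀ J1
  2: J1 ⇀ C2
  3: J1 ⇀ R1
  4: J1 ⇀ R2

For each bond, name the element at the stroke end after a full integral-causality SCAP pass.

bond 1 |Sf1  (source Sf1 imposes f)
bond 0 |J1  (common-f at J1 fixed by 1)
bond 2 |J1  (common-f at J1 fixed by 1)
bond 3 |J1  (J1: bond 1 brought flow, rest push out)
bond 4 |J1  (common-f at J1 fixed by 1)

b0 |J1
b1 |Sf1
b2 |J1
b3 |J1
b4 |J1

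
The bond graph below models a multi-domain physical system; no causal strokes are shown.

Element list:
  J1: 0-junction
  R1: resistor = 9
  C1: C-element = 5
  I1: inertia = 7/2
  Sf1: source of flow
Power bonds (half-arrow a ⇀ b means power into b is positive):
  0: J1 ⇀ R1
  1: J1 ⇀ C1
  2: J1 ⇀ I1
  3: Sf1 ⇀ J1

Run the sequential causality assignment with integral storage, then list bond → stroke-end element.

bond 0 stroke at R1
bond 1 stroke at J1
bond 2 stroke at I1
bond 3 stroke at Sf1

b3 |Sf1  (Sf1 fixes flow; stroke at Sf1)
b1 |J1  (C1 outputs effort q/C1)
b0 |R1  (common-e at J1 fixed by 1)
b2 |I1  (0-jn J1 has e-setter on 1)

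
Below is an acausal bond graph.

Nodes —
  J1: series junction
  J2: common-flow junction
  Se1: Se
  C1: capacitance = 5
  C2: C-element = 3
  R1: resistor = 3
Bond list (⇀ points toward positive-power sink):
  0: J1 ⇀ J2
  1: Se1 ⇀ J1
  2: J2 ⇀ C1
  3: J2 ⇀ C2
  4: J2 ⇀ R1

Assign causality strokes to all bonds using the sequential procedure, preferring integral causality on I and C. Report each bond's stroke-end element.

b0 stroke at J2
b1 stroke at J1
b2 stroke at J2
b3 stroke at J2
b4 stroke at R1

#1 |J1  (Se1 fixes effort; stroke away)
#0 |J2  (only one flow-in slot at J1)
#2 |J2  (prefer integral on C1)
#3 |J2  (C2 integral (e out))
#4 |R1  (J2: last free bond brings flow in)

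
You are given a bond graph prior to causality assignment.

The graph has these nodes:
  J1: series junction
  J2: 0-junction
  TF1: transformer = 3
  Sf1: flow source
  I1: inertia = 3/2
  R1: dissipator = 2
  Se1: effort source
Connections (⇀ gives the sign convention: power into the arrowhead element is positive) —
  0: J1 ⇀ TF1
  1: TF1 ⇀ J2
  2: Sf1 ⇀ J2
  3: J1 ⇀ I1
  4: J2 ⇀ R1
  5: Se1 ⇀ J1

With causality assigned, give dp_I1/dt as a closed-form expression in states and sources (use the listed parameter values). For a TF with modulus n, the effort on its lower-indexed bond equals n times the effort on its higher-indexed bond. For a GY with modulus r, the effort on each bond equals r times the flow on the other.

dp_I1/dt = E_Se1 - 6*F_Sf1 - 12*p_I1

#2 stroke→Sf1  (Sf1 (Sf) sets flow on bond)
#5 stroke→J1  (Se1 fixes effort; stroke away)
#3 stroke→I1  (I1: I, integral causality)
#0 stroke→J1  (J1 flow already set via bond 3)
#1 stroke→TF1  (TF1: transformer flips bond 0)
#4 stroke→J2  (J2 needs exactly one e-in)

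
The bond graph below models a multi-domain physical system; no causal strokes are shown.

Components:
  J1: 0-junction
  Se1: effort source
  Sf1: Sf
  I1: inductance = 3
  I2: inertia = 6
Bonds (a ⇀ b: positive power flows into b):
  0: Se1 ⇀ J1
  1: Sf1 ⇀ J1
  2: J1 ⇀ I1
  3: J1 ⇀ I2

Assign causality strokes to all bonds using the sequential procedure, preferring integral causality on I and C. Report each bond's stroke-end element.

bond 0 stroke at J1
bond 1 stroke at Sf1
bond 2 stroke at I1
bond 3 stroke at I2

b0 stroke→J1  (Se1 (Se) sets effort on bond)
b1 stroke→Sf1  (Sf1: flow source, stroke at near end)
b2 stroke→I1  (0-jn J1 has e-setter on 0)
b3 stroke→I2  (J1 effort already set via bond 0)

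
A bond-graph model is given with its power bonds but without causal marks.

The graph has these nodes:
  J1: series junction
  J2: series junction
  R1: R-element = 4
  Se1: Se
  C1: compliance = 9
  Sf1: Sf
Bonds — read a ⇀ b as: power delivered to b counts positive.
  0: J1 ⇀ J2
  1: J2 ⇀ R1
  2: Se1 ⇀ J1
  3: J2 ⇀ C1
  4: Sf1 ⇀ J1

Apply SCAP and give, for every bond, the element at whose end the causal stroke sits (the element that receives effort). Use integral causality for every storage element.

#0 |J1
#1 |J2
#2 |J1
#3 |J2
#4 |Sf1

b2 →J1  (source Se1 imposes e)
b4 →Sf1  (Sf1: flow source, stroke at near end)
b0 →J1  (J1: bond 4 brought flow, rest push out)
b1 →J2  (1-jn J2 has f-setter on 0)
b3 →J2  (J2: bond 0 brought flow, rest push out)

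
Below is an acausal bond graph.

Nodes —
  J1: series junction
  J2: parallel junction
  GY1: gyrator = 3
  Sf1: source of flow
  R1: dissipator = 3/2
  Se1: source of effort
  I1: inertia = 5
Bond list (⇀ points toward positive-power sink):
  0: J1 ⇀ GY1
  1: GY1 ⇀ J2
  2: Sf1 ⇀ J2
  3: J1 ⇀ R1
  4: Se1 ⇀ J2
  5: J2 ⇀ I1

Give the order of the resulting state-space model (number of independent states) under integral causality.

1  (I1 all integral)

#2 stroke at Sf1  (source Sf1 imposes f)
#4 stroke at J2  (Se1: effort source, stroke at far end)
#1 stroke at GY1  (common-e at J2 fixed by 4)
#5 stroke at I1  (common-e at J2 fixed by 4)
#0 stroke at GY1  (GY1: gyrator matches bond 1)
#3 stroke at J1  (J1: bond 0 brought flow, rest push out)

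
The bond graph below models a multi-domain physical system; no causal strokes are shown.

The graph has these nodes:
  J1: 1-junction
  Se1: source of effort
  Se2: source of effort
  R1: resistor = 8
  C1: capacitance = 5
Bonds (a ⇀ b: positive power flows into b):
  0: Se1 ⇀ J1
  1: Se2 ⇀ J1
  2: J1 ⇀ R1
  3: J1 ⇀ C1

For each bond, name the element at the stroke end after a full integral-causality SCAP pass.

bond 0 |J1  (Se1 (Se) sets effort on bond)
bond 1 |J1  (source Se2 imposes e)
bond 3 |J1  (C1 outputs effort q/C1)
bond 2 |R1  (J1: last free bond brings flow in)

#0 |J1
#1 |J1
#2 |R1
#3 |J1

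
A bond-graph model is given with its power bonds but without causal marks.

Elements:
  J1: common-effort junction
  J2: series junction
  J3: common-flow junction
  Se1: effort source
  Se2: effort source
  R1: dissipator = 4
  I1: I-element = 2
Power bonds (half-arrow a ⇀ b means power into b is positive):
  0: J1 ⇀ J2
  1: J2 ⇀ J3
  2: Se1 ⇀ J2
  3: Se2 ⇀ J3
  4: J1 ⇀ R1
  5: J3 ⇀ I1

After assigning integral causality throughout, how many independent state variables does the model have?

β2 stroke→J2  (Se1: effort source, stroke at far end)
β3 stroke→J3  (Se2 fixes effort; stroke away)
β5 stroke→I1  (I1 outputs flow p/I1)
β1 stroke→J3  (J3 flow already set via bond 5)
β0 stroke→J2  (J2: bond 1 brought flow, rest push out)
β4 stroke→J1  (J1 needs exactly one e-in)

1  (I1 all integral)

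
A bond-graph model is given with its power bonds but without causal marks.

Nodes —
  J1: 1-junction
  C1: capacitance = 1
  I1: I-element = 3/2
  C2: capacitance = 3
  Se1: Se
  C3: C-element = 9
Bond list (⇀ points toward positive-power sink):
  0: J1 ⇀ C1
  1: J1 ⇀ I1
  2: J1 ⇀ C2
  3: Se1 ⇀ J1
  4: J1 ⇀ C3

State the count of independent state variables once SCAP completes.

b3 |J1  (source Se1 imposes e)
b0 |J1  (C1: C, integral causality)
b1 |I1  (I1: I, integral causality)
b2 |J1  (J1 flow already set via bond 1)
b4 |J1  (common-f at J1 fixed by 1)

4  (C1, C2, C3, I1 all integral)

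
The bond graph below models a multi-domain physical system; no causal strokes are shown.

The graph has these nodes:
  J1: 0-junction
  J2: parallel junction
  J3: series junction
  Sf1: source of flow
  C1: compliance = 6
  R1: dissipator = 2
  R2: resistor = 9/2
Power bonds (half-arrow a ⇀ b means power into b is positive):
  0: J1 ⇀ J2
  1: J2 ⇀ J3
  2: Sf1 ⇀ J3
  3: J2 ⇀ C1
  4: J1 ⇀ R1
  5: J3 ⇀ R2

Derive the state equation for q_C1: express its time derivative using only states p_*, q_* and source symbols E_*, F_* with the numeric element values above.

dq_C1/dt = -F_Sf1 - q_C1/12

#2 stroke→Sf1  (Sf1 fixes flow; stroke at Sf1)
#1 stroke→J3  (J3 flow already set via bond 2)
#5 stroke→J3  (1-jn J3 has f-setter on 2)
#3 stroke→J2  (C1: C, integral causality)
#0 stroke→J1  (J2: bond 3 brought effort, rest push out)
#4 stroke→R1  (0-jn J1 has e-setter on 0)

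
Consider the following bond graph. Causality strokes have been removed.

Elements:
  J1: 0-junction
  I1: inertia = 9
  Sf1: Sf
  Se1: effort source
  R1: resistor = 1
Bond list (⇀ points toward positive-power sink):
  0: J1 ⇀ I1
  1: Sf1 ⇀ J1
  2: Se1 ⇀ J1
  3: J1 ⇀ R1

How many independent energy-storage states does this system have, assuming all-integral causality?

1  (I1 all integral)

β1 stroke at Sf1  (Sf1 (Sf) sets flow on bond)
β2 stroke at J1  (Se1: effort source, stroke at far end)
β0 stroke at I1  (J1: bond 2 brought effort, rest push out)
β3 stroke at R1  (J1: bond 2 brought effort, rest push out)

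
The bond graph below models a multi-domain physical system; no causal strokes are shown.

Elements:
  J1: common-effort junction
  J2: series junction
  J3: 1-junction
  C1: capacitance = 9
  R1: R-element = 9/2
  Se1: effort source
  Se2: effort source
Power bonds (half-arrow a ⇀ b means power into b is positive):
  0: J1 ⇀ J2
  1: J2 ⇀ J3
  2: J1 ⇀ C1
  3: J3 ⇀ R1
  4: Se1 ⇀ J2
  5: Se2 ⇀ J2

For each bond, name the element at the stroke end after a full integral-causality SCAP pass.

#0 |J2
#1 |J3
#2 |J1
#3 |R1
#4 |J2
#5 |J2

bond 4 stroke→J2  (Se1 (Se) sets effort on bond)
bond 5 stroke→J2  (Se2 (Se) sets effort on bond)
bond 2 stroke→J1  (C1 integral (e out))
bond 0 stroke→J2  (common-e at J1 fixed by 2)
bond 1 stroke→J3  (only one flow-in slot at J2)
bond 3 stroke→R1  (closing 1-jn rule on J3)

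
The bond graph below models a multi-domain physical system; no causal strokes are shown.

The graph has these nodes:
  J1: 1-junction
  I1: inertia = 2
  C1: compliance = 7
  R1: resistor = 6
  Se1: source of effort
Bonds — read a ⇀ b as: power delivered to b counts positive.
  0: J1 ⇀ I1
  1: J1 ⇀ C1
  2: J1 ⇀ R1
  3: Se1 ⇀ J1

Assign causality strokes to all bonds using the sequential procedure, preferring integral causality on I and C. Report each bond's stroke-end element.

#3 stroke→J1  (Se1: effort source, stroke at far end)
#0 stroke→I1  (prefer integral on I1)
#1 stroke→J1  (common-f at J1 fixed by 0)
#2 stroke→J1  (1-jn J1 has f-setter on 0)

β0 →I1
β1 →J1
β2 →J1
β3 →J1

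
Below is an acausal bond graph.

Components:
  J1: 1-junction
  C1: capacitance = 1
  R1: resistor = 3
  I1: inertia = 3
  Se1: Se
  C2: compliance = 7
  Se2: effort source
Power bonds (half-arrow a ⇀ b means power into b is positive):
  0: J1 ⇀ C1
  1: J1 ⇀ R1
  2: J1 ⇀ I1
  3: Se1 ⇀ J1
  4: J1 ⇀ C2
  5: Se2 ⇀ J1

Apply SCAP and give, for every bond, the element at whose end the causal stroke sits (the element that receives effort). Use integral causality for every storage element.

β0 |J1
β1 |J1
β2 |I1
β3 |J1
β4 |J1
β5 |J1

bond 3 |J1  (source Se1 imposes e)
bond 5 |J1  (Se2 (Se) sets effort on bond)
bond 0 |J1  (C1 outputs effort q/C1)
bond 2 |I1  (prefer integral on I1)
bond 1 |J1  (J1: bond 2 brought flow, rest push out)
bond 4 |J1  (J1: bond 2 brought flow, rest push out)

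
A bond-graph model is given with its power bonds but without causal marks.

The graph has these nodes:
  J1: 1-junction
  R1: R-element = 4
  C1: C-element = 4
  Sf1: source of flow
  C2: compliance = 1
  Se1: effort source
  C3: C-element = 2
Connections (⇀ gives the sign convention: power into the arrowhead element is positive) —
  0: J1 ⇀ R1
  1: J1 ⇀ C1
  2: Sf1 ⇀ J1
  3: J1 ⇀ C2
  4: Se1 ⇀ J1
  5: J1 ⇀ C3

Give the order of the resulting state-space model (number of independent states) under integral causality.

3  (C1, C2, C3 all integral)

β2 |Sf1  (source Sf1 imposes f)
β4 |J1  (Se1 (Se) sets effort on bond)
β0 |J1  (common-f at J1 fixed by 2)
β1 |J1  (J1 flow already set via bond 2)
β3 |J1  (J1: bond 2 brought flow, rest push out)
β5 |J1  (1-jn J1 has f-setter on 2)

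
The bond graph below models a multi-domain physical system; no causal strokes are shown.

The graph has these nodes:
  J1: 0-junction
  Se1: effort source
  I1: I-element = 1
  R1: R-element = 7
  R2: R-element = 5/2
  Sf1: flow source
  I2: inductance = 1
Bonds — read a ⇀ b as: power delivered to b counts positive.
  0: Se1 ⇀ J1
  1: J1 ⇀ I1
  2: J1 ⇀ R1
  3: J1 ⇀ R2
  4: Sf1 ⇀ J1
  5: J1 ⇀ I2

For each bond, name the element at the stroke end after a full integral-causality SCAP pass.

b0 stroke→J1
b1 stroke→I1
b2 stroke→R1
b3 stroke→R2
b4 stroke→Sf1
b5 stroke→I2

bond 0 stroke at J1  (Se1 (Se) sets effort on bond)
bond 4 stroke at Sf1  (source Sf1 imposes f)
bond 1 stroke at I1  (0-jn J1 has e-setter on 0)
bond 2 stroke at R1  (common-e at J1 fixed by 0)
bond 3 stroke at R2  (0-jn J1 has e-setter on 0)
bond 5 stroke at I2  (common-e at J1 fixed by 0)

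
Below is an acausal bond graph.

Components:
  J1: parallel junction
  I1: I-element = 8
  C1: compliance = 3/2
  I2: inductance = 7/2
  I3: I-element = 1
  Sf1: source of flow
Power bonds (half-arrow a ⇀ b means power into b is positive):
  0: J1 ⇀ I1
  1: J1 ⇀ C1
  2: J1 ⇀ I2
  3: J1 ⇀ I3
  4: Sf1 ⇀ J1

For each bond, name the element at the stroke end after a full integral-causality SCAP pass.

#0 →I1
#1 →J1
#2 →I2
#3 →I3
#4 →Sf1

b4 →Sf1  (source Sf1 imposes f)
b0 →I1  (I1: I, integral causality)
b1 →J1  (C1: C, integral causality)
b2 →I2  (common-e at J1 fixed by 1)
b3 →I3  (common-e at J1 fixed by 1)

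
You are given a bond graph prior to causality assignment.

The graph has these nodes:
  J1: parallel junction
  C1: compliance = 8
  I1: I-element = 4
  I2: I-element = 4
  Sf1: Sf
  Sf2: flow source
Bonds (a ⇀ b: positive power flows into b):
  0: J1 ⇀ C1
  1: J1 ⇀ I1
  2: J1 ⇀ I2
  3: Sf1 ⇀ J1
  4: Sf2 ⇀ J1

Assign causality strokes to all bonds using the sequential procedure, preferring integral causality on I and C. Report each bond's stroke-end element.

#0 stroke→J1
#1 stroke→I1
#2 stroke→I2
#3 stroke→Sf1
#4 stroke→Sf2

β3 |Sf1  (Sf1 (Sf) sets flow on bond)
β4 |Sf2  (Sf2: flow source, stroke at near end)
β0 |J1  (prefer integral on C1)
β1 |I1  (common-e at J1 fixed by 0)
β2 |I2  (common-e at J1 fixed by 0)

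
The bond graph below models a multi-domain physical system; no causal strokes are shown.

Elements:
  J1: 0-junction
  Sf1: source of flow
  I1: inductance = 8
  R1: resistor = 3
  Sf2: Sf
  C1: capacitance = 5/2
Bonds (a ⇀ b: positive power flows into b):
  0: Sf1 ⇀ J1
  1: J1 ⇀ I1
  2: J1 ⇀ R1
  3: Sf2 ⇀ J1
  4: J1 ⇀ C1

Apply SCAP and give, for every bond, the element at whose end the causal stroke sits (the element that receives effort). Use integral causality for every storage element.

#0 stroke→Sf1
#1 stroke→I1
#2 stroke→R1
#3 stroke→Sf2
#4 stroke→J1

bond 0 stroke at Sf1  (Sf1 (Sf) sets flow on bond)
bond 3 stroke at Sf2  (Sf2 fixes flow; stroke at Sf2)
bond 1 stroke at I1  (I1 outputs flow p/I1)
bond 4 stroke at J1  (C1 outputs effort q/C1)
bond 2 stroke at R1  (J1: bond 4 brought effort, rest push out)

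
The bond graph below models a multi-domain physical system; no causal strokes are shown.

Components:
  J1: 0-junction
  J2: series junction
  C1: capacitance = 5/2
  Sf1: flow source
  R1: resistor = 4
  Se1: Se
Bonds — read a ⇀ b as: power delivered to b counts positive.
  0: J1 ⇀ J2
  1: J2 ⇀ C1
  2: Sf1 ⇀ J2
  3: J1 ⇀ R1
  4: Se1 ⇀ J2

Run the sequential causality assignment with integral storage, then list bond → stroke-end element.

bond 2 →Sf1  (Sf1 fixes flow; stroke at Sf1)
bond 4 →J2  (Se1 (Se) sets effort on bond)
bond 0 →J2  (J2: bond 2 brought flow, rest push out)
bond 1 →J2  (J2: bond 2 brought flow, rest push out)
bond 3 →J1  (only one effort-in slot at J1)

bond 0 stroke→J2
bond 1 stroke→J2
bond 2 stroke→Sf1
bond 3 stroke→J1
bond 4 stroke→J2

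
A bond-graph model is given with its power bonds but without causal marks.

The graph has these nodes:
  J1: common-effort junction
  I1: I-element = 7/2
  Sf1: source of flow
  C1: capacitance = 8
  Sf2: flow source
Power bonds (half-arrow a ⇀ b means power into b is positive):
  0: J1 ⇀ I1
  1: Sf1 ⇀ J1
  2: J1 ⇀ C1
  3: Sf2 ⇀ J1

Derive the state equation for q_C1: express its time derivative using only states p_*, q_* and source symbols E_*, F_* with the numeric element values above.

bond 1 |Sf1  (source Sf1 imposes f)
bond 3 |Sf2  (Sf2: flow source, stroke at near end)
bond 0 |I1  (I1 outputs flow p/I1)
bond 2 |J1  (only one effort-in slot at J1)

dq_C1/dt = F_Sf1 + F_Sf2 - 2*p_I1/7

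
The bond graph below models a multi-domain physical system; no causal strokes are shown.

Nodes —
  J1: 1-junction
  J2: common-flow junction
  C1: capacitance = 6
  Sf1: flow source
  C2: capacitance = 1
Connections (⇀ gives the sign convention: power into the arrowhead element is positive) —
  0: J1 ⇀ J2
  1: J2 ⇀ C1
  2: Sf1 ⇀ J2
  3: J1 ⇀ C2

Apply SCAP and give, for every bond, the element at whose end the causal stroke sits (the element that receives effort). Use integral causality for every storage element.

bond 2 stroke→Sf1  (source Sf1 imposes f)
bond 0 stroke→J2  (J2 flow already set via bond 2)
bond 1 stroke→J2  (1-jn J2 has f-setter on 2)
bond 3 stroke→J1  (1-jn J1 has f-setter on 0)

β0 stroke at J2
β1 stroke at J2
β2 stroke at Sf1
β3 stroke at J1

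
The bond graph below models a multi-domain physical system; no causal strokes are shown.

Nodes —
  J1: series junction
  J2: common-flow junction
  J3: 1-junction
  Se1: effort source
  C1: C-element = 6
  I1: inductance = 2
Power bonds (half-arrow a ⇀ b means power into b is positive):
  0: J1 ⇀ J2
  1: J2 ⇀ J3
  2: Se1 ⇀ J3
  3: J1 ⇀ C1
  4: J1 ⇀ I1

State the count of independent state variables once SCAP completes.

#2 stroke→J3  (Se1 fixes effort; stroke away)
#1 stroke→J2  (J3: last free bond brings flow in)
#0 stroke→J1  (J2: last free bond brings flow in)
#3 stroke→J1  (prefer integral on C1)
#4 stroke→I1  (J1 needs exactly one f-in)

2  (C1, I1 all integral)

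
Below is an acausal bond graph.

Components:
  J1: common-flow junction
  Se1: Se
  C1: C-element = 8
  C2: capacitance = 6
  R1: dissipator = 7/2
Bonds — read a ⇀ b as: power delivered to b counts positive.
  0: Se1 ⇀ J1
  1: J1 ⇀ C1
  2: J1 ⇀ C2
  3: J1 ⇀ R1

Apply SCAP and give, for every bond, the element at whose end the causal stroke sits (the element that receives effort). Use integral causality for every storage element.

b0 stroke→J1  (Se1 (Se) sets effort on bond)
b1 stroke→J1  (C1 outputs effort q/C1)
b2 stroke→J1  (C2 integral (e out))
b3 stroke→R1  (J1: last free bond brings flow in)

β0 |J1
β1 |J1
β2 |J1
β3 |R1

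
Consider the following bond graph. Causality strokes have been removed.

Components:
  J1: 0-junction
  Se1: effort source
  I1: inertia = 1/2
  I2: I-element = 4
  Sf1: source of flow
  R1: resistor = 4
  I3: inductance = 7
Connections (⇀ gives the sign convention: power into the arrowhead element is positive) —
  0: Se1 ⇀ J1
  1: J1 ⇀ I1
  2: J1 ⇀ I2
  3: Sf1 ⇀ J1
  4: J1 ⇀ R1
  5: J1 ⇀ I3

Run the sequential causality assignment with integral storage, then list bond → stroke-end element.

β0 stroke→J1  (source Se1 imposes e)
β3 stroke→Sf1  (Sf1 (Sf) sets flow on bond)
β1 stroke→I1  (J1 effort already set via bond 0)
β2 stroke→I2  (0-jn J1 has e-setter on 0)
β4 stroke→R1  (0-jn J1 has e-setter on 0)
β5 stroke→I3  (J1: bond 0 brought effort, rest push out)

bond 0 stroke at J1
bond 1 stroke at I1
bond 2 stroke at I2
bond 3 stroke at Sf1
bond 4 stroke at R1
bond 5 stroke at I3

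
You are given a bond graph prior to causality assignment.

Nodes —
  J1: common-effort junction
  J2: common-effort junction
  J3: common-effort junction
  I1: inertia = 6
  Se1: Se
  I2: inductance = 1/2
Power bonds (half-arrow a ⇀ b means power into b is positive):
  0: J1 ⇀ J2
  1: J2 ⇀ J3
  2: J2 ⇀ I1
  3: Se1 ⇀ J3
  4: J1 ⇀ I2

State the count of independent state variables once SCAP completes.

#3 stroke at J3  (Se1 fixes effort; stroke away)
#1 stroke at J2  (J3: bond 3 brought effort, rest push out)
#0 stroke at J1  (common-e at J2 fixed by 1)
#2 stroke at I1  (J2: bond 1 brought effort, rest push out)
#4 stroke at I2  (common-e at J1 fixed by 0)

2  (I1, I2 all integral)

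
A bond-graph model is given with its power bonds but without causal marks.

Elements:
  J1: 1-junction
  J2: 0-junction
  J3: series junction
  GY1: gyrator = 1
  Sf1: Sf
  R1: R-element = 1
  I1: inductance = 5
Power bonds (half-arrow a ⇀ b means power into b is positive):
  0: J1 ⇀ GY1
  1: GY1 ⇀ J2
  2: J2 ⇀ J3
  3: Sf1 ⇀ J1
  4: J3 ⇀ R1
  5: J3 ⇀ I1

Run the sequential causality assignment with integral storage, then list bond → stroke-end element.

b0 →J1
b1 →J2
b2 →J3
b3 →Sf1
b4 →J3
b5 →I1

β3 stroke→Sf1  (source Sf1 imposes f)
β0 stroke→J1  (1-jn J1 has f-setter on 3)
β1 stroke→J2  (GY1 both-in/both-out from 0)
β2 stroke→J3  (0-jn J2 has e-setter on 1)
β5 stroke→I1  (I1 outputs flow p/I1)
β4 stroke→J3  (J3: bond 5 brought flow, rest push out)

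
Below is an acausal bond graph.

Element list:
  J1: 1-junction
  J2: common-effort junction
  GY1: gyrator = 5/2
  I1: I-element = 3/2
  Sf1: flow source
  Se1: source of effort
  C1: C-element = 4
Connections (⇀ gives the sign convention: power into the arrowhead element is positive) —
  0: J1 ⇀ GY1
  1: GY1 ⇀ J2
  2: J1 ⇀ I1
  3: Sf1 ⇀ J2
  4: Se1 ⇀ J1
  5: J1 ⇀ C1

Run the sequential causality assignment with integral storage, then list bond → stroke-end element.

#3 stroke at Sf1  (Sf1: flow source, stroke at near end)
#4 stroke at J1  (Se1: effort source, stroke at far end)
#1 stroke at J2  (closing 0-jn rule on J2)
#0 stroke at J1  (GY1: gyrator matches bond 1)
#2 stroke at I1  (I1 outputs flow p/I1)
#5 stroke at J1  (J1: bond 2 brought flow, rest push out)

β0 |J1
β1 |J2
β2 |I1
β3 |Sf1
β4 |J1
β5 |J1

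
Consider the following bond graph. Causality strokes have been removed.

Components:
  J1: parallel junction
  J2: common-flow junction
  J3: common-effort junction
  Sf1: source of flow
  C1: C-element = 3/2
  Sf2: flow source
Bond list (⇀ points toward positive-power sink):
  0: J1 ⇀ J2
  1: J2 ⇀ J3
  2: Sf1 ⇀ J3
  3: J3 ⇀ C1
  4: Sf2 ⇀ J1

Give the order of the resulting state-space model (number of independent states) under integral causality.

b2 →Sf1  (Sf1: flow source, stroke at near end)
b4 →Sf2  (Sf2 (Sf) sets flow on bond)
b0 →J1  (J1 needs exactly one e-in)
b1 →J2  (J2: bond 0 brought flow, rest push out)
b3 →J3  (J3: last free bond brings effort in)

1  (C1 all integral)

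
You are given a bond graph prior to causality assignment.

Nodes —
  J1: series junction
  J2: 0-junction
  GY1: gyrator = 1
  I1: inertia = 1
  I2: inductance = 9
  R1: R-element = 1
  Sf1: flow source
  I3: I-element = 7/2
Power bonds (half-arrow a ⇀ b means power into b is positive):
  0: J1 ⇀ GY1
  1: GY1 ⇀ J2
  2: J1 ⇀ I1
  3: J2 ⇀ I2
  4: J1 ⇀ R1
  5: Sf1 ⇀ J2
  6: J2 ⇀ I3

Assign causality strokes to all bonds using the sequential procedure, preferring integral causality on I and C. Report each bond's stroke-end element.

b0 stroke at J1
b1 stroke at J2
b2 stroke at I1
b3 stroke at I2
b4 stroke at J1
b5 stroke at Sf1
b6 stroke at I3

β5 stroke→Sf1  (Sf1: flow source, stroke at near end)
β2 stroke→I1  (I1 outputs flow p/I1)
β0 stroke→J1  (J1 flow already set via bond 2)
β4 stroke→J1  (J1 flow already set via bond 2)
β1 stroke→J2  (through GY1, causality inverts; strokes same side of GY1)
β3 stroke→I2  (J2 effort already set via bond 1)
β6 stroke→I3  (J2: bond 1 brought effort, rest push out)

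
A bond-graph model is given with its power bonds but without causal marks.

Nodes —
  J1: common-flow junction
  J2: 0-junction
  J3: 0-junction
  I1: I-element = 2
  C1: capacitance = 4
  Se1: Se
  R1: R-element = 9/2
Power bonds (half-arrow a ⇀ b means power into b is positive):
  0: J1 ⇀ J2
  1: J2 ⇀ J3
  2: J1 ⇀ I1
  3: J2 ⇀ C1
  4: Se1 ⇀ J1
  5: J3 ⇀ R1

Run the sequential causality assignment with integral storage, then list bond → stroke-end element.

bond 0 stroke at J1
bond 1 stroke at J3
bond 2 stroke at I1
bond 3 stroke at J2
bond 4 stroke at J1
bond 5 stroke at R1

bond 4 stroke at J1  (source Se1 imposes e)
bond 2 stroke at I1  (I1: I, integral causality)
bond 0 stroke at J1  (common-f at J1 fixed by 2)
bond 3 stroke at J2  (C1 integral (e out))
bond 1 stroke at J3  (common-e at J2 fixed by 3)
bond 5 stroke at R1  (common-e at J3 fixed by 1)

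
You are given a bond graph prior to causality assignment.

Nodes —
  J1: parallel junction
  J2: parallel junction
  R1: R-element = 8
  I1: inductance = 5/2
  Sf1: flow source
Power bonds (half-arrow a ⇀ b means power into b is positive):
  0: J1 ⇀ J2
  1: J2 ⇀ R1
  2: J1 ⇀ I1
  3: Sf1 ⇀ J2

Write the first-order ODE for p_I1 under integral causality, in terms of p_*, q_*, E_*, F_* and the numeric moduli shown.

dp_I1/dt = 8*F_Sf1 - 16*p_I1/5

β3 |Sf1  (Sf1 (Sf) sets flow on bond)
β2 |I1  (prefer integral on I1)
β0 |J1  (J1 needs exactly one e-in)
β1 |J2  (J2: last free bond brings effort in)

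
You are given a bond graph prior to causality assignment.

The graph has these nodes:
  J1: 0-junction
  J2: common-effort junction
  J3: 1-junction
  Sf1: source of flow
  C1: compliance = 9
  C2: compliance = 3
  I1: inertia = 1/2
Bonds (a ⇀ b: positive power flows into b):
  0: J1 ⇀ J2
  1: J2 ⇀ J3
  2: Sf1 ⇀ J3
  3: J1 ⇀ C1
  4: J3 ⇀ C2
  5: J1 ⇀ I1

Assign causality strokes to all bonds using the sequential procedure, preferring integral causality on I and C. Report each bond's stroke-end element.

bond 0 →J2
bond 1 →J3
bond 2 →Sf1
bond 3 →J1
bond 4 →J3
bond 5 →I1

b2 stroke→Sf1  (Sf1 fixes flow; stroke at Sf1)
b1 stroke→J3  (common-f at J3 fixed by 2)
b4 stroke→J3  (J3: bond 2 brought flow, rest push out)
b0 stroke→J2  (J2 needs exactly one e-in)
b3 stroke→J1  (C1: C, integral causality)
b5 stroke→I1  (0-jn J1 has e-setter on 3)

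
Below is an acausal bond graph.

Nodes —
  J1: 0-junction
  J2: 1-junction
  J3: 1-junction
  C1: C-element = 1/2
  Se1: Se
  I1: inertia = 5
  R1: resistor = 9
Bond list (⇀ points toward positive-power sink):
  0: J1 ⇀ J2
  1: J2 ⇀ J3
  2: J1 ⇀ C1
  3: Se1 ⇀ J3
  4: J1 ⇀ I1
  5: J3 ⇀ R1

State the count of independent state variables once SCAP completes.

#3 stroke at J3  (Se1: effort source, stroke at far end)
#2 stroke at J1  (prefer integral on C1)
#0 stroke at J2  (J1: bond 2 brought effort, rest push out)
#4 stroke at I1  (J1 effort already set via bond 2)
#1 stroke at J3  (J2: last free bond brings flow in)
#5 stroke at R1  (J3 needs exactly one f-in)

2  (C1, I1 all integral)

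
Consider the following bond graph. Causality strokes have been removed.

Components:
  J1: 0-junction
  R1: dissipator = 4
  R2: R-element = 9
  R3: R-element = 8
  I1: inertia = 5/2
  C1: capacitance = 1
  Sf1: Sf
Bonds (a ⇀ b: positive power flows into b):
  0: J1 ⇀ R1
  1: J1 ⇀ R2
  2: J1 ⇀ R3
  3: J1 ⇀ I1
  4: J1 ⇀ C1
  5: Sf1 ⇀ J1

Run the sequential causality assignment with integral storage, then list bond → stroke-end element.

b0 stroke→R1
b1 stroke→R2
b2 stroke→R3
b3 stroke→I1
b4 stroke→J1
b5 stroke→Sf1

#5 stroke→Sf1  (source Sf1 imposes f)
#3 stroke→I1  (I1: I, integral causality)
#4 stroke→J1  (C1 integral (e out))
#0 stroke→R1  (0-jn J1 has e-setter on 4)
#1 stroke→R2  (common-e at J1 fixed by 4)
#2 stroke→R3  (common-e at J1 fixed by 4)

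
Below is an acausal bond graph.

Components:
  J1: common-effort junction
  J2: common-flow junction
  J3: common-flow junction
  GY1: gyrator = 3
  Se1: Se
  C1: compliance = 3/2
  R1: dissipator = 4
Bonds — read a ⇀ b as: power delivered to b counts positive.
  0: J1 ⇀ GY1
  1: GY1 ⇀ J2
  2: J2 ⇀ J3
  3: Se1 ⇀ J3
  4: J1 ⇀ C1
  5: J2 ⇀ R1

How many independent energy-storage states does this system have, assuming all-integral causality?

1  (C1 all integral)

β3 →J3  (Se1 (Se) sets effort on bond)
β2 →J2  (J3 needs exactly one f-in)
β4 →J1  (prefer integral on C1)
β0 →GY1  (J1: bond 4 brought effort, rest push out)
β1 →GY1  (through GY1, causality inverts; strokes same side of GY1)
β5 →J2  (common-f at J2 fixed by 1)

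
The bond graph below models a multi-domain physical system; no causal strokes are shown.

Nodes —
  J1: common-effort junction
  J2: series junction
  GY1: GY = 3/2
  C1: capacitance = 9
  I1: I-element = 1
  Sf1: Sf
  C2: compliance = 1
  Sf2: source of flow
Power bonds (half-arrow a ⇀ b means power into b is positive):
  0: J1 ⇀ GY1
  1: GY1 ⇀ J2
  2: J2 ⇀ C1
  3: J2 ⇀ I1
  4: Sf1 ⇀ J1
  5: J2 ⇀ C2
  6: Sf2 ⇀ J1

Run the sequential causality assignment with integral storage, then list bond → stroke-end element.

β4 stroke→Sf1  (Sf1: flow source, stroke at near end)
β6 stroke→Sf2  (source Sf2 imposes f)
β0 stroke→J1  (J1 needs exactly one e-in)
β1 stroke→J2  (through GY1, causality inverts; strokes same side of GY1)
β2 stroke→J2  (C1 outputs effort q/C1)
β3 stroke→I1  (I1: I, integral causality)
β5 stroke→J2  (J2 flow already set via bond 3)

bond 0 |J1
bond 1 |J2
bond 2 |J2
bond 3 |I1
bond 4 |Sf1
bond 5 |J2
bond 6 |Sf2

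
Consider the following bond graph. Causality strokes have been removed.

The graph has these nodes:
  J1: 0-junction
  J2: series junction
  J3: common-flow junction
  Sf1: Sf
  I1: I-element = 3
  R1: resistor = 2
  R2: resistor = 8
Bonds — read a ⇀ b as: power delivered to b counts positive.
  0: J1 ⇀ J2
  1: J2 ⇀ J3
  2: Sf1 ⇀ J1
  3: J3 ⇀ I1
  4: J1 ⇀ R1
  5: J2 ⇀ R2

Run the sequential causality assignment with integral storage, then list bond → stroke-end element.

b0 |J2
b1 |J3
b2 |Sf1
b3 |I1
b4 |J1
b5 |J2

#2 stroke at Sf1  (Sf1 (Sf) sets flow on bond)
#3 stroke at I1  (I1: I, integral causality)
#1 stroke at J3  (common-f at J3 fixed by 3)
#0 stroke at J2  (J2: bond 1 brought flow, rest push out)
#5 stroke at J2  (J2: bond 1 brought flow, rest push out)
#4 stroke at J1  (J1: last free bond brings effort in)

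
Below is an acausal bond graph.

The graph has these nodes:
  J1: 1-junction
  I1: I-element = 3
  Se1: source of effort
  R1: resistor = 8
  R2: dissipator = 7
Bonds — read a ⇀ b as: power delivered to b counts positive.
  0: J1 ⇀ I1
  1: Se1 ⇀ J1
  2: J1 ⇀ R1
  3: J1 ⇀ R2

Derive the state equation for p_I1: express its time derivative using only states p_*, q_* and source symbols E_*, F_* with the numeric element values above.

#1 stroke→J1  (Se1 (Se) sets effort on bond)
#0 stroke→I1  (I1: I, integral causality)
#2 stroke→J1  (J1: bond 0 brought flow, rest push out)
#3 stroke→J1  (J1: bond 0 brought flow, rest push out)

dp_I1/dt = E_Se1 - 5*p_I1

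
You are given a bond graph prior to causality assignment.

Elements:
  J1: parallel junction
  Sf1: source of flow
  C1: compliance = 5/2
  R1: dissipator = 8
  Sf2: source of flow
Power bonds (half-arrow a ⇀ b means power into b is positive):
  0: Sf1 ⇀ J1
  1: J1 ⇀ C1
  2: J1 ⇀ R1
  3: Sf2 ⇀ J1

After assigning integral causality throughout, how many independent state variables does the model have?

#0 |Sf1  (Sf1 (Sf) sets flow on bond)
#3 |Sf2  (source Sf2 imposes f)
#1 |J1  (C1 integral (e out))
#2 |R1  (0-jn J1 has e-setter on 1)

1  (C1 all integral)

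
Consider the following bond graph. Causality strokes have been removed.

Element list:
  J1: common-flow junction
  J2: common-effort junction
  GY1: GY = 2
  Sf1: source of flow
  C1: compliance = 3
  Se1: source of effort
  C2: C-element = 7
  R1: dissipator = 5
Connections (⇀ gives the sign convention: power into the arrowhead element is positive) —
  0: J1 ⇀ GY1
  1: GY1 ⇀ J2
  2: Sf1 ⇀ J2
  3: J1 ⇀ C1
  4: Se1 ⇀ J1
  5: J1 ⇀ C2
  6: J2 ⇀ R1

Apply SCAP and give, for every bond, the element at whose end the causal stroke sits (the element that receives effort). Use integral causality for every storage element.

β2 |Sf1  (source Sf1 imposes f)
β4 |J1  (Se1 fixes effort; stroke away)
β3 |J1  (C1: C, integral causality)
β5 |J1  (C2: C, integral causality)
β0 |GY1  (J1 needs exactly one f-in)
β1 |GY1  (through GY1, causality inverts; strokes same side of GY1)
β6 |J2  (closing 0-jn rule on J2)

β0 stroke→GY1
β1 stroke→GY1
β2 stroke→Sf1
β3 stroke→J1
β4 stroke→J1
β5 stroke→J1
β6 stroke→J2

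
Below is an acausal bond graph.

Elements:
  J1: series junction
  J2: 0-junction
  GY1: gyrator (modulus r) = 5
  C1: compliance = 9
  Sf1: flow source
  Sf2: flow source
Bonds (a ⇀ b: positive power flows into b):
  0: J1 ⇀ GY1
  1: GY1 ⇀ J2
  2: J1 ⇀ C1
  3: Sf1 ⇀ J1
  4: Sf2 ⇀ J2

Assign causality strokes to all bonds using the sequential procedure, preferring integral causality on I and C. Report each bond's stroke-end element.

b0 |J1
b1 |J2
b2 |J1
b3 |Sf1
b4 |Sf2

bond 3 stroke at Sf1  (Sf1: flow source, stroke at near end)
bond 4 stroke at Sf2  (Sf2 fixes flow; stroke at Sf2)
bond 0 stroke at J1  (common-f at J1 fixed by 3)
bond 2 stroke at J1  (J1 flow already set via bond 3)
bond 1 stroke at J2  (closing 0-jn rule on J2)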